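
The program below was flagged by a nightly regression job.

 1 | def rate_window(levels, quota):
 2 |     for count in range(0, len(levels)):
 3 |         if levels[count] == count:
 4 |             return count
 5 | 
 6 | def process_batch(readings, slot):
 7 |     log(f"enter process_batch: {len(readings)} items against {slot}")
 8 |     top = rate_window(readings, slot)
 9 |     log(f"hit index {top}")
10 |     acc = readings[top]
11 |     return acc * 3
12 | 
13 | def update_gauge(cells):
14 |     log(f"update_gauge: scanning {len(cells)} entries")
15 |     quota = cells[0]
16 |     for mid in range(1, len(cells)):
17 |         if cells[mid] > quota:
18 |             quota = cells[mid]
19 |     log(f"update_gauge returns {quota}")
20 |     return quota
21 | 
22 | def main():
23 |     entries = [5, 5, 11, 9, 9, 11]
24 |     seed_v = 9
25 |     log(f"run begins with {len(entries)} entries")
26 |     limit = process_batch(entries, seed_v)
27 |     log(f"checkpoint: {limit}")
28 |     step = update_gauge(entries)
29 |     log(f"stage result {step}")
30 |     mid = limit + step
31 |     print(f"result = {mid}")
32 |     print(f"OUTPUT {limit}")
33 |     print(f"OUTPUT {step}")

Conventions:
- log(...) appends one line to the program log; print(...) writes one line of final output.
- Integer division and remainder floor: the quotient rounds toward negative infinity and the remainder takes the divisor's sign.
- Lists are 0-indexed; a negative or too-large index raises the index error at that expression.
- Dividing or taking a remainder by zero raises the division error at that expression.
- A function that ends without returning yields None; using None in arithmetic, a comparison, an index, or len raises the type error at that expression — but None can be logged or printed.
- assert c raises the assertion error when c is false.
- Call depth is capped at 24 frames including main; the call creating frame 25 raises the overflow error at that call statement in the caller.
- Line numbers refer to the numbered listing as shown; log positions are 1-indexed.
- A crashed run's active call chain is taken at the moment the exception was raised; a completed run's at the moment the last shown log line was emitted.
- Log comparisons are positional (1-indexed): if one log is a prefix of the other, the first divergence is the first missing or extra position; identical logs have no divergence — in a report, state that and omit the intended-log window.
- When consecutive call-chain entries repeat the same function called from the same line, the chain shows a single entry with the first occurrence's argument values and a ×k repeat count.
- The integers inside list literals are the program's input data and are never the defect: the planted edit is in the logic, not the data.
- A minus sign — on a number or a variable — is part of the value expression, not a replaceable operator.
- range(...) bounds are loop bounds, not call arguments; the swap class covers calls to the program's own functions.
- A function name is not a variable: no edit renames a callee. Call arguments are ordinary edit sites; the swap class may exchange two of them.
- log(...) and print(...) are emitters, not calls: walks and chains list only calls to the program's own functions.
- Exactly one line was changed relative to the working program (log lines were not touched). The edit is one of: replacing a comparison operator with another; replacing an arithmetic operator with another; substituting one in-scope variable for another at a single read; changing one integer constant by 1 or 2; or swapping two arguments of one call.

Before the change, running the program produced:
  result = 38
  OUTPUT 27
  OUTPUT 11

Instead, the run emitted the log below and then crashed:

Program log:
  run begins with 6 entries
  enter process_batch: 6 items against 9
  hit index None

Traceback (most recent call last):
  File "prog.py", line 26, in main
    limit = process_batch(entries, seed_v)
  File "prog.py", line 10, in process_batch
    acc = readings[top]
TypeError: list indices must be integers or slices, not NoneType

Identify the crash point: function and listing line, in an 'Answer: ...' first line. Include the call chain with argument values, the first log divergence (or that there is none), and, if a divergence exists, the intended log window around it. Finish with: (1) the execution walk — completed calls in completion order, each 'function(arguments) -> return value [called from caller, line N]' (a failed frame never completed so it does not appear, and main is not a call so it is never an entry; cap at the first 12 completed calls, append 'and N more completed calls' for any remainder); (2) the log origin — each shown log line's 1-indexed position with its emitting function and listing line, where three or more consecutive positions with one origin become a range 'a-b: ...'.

Answer: the error was raised in process_batch, line 10.
Key fact: Everything matches until log position 3, which reads 'hit index None' in place of 'hit index 3'.
Call chain: main -> process_batch([5, 5, 11, 9, 9, 11], 9) (called at line 26).
First divergence: position 3 — shown 'hit index None', intended 'hit index 3'.
Intended log window:
  1: run begins with 6 entries
  2: enter process_batch: 6 items against 9
  3: hit index 3
  4: checkpoint: 27
Execution walk:
  rate_window([5, 5, 11, 9, 9, 11], 9) -> None  [called from process_batch, line 8]
Log origins:
  1: from main, line 25
  2: from process_batch, line 7
  3: from process_batch, line 9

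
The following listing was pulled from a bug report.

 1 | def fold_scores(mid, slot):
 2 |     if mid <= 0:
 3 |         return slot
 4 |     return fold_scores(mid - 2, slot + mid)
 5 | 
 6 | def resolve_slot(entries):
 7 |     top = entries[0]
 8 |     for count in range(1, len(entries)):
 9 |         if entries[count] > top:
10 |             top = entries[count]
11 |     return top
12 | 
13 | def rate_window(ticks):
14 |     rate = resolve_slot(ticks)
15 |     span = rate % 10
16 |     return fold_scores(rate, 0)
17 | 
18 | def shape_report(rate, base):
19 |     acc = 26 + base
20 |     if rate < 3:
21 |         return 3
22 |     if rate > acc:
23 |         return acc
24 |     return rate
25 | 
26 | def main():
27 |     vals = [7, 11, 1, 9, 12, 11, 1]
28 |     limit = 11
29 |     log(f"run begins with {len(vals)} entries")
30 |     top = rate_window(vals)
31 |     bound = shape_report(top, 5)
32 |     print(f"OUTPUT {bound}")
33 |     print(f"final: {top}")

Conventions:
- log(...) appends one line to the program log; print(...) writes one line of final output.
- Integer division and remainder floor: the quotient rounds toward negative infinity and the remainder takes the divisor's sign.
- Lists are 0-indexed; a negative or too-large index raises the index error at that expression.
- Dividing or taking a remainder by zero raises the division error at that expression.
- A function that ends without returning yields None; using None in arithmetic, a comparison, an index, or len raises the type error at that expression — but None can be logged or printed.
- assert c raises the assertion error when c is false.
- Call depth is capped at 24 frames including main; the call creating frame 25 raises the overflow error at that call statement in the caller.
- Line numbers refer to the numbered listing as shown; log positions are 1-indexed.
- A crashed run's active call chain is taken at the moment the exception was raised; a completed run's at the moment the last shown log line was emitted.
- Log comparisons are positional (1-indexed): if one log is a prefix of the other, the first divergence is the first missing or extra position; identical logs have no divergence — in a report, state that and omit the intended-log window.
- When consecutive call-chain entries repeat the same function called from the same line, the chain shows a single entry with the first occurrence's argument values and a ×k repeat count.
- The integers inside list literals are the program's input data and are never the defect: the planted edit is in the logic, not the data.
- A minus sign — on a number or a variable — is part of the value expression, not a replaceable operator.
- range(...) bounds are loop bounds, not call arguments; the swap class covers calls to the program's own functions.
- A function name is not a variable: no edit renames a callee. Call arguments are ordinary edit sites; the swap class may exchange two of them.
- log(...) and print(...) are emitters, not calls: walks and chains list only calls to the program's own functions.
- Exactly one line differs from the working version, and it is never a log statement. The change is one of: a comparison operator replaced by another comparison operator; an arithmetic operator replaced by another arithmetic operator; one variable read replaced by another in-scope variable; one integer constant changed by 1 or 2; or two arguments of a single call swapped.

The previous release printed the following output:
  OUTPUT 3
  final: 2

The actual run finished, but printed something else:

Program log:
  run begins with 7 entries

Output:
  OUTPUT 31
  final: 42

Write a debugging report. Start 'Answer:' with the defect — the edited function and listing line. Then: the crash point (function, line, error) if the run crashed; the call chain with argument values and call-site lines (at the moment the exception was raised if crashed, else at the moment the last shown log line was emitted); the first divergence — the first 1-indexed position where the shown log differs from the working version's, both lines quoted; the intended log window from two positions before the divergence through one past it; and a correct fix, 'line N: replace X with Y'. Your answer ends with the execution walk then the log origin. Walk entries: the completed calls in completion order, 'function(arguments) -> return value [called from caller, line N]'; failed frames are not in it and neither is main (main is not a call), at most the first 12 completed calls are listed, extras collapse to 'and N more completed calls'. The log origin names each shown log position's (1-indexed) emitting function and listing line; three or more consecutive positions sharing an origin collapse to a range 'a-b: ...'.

Answer: the defect is in rate_window at line 16.
The tell: Nothing in the log betrays the bug — only the output does.
Call chain: main.
First divergence: there is none — every log position agrees.
Execution walk:
  resolve_slot([7, 11, 1, 9, 12, 11, 1]) -> 12  [called from rate_window, line 14]
  fold_scores(0, 42) -> 42  [called from fold_scores, line 4]
  fold_scores(2, 40) -> 42  [called from fold_scores, line 4]
  fold_scores(4, 36) -> 42  [called from fold_scores, line 4]
  fold_scores(6, 30) -> 42  [called from fold_scores, line 4]
  fold_scores(8, 22) -> 42  [called from fold_scores, line 4]
  fold_scores(10, 12) -> 42  [called from fold_scores, line 4]
  fold_scores(12, 0) -> 42  [called from rate_window, line 16]
  rate_window([7, 11, 1, 9, 12, 11, 1]) -> 42  [called from main, line 30]
  shape_report(42, 5) -> 31  [called from main, line 31]
Origin of each log line:
  1 — main, line 29
A correct fix: line 16: replace `rate` with `span`.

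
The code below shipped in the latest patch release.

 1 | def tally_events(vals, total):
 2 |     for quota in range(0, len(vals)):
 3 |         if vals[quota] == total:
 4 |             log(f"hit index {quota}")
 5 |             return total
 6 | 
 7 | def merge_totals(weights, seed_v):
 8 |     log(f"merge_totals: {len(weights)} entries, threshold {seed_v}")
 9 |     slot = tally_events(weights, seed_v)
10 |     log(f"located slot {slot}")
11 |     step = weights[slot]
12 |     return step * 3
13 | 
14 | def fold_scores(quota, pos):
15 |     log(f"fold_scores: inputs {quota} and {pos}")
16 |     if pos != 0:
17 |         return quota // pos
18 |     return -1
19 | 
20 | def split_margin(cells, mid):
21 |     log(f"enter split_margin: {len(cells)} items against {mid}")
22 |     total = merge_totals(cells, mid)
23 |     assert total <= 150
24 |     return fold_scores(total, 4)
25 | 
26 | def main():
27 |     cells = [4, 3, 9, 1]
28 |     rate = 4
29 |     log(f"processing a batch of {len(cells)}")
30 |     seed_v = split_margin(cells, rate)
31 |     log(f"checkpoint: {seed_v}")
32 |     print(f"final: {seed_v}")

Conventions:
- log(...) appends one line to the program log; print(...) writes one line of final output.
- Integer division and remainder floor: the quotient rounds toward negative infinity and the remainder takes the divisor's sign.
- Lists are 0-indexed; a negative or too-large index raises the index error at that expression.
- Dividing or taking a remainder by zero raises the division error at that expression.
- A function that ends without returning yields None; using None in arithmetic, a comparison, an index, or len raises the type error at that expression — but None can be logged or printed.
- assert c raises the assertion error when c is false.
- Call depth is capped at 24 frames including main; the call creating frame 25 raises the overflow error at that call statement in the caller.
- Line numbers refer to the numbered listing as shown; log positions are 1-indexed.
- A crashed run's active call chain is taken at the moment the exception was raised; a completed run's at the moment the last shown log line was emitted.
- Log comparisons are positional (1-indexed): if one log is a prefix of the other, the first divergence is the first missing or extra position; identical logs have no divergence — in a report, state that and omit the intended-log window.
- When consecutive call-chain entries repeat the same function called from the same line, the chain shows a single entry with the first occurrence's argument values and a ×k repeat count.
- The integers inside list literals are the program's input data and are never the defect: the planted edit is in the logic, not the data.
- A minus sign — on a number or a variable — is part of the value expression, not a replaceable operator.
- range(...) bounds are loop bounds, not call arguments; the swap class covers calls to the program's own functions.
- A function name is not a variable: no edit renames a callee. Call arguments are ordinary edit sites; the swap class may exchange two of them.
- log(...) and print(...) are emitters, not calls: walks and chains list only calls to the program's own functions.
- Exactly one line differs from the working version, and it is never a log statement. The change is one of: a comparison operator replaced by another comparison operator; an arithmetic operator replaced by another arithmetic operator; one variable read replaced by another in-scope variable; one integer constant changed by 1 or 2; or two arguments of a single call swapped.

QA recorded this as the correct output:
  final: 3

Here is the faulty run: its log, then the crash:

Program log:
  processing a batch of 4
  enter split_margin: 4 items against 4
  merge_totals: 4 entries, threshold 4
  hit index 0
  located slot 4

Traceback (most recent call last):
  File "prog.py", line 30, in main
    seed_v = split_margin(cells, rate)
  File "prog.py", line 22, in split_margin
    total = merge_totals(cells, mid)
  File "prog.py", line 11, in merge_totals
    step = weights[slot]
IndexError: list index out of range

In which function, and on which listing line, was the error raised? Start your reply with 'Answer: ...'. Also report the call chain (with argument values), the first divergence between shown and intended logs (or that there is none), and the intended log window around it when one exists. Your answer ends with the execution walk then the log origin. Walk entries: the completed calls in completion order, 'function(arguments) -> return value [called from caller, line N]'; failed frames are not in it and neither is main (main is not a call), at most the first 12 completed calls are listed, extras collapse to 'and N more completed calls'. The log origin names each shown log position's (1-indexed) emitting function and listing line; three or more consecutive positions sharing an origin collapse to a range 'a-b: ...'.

Answer: the error was raised in merge_totals, line 11.
The tell: Everything matches until log position 5, which reads 'located slot 4' in place of 'located slot 0'.
Call chain: main -> split_margin([4, 3, 9, 1], 4) (called at line 30) -> merge_totals([4, 3, 9, 1], 4) (called at line 22).
First divergence: position 5; shown 'located slot 4' vs intended 'located slot 0'.
Intended log window:
  3: merge_totals: 4 entries, threshold 4
  4: hit index 0
  5: located slot 0
  6: fold_scores: inputs 12 and 4
Execution walk:
  tally_events([4, 3, 9, 1], 4) -> 4  [called from merge_totals, line 9]
Log line origins:
  1: emitted by main (line 29)
  2: emitted by split_margin (line 21)
  3: emitted by merge_totals (line 8)
  4: emitted by tally_events (line 4)
  5: emitted by merge_totals (line 10)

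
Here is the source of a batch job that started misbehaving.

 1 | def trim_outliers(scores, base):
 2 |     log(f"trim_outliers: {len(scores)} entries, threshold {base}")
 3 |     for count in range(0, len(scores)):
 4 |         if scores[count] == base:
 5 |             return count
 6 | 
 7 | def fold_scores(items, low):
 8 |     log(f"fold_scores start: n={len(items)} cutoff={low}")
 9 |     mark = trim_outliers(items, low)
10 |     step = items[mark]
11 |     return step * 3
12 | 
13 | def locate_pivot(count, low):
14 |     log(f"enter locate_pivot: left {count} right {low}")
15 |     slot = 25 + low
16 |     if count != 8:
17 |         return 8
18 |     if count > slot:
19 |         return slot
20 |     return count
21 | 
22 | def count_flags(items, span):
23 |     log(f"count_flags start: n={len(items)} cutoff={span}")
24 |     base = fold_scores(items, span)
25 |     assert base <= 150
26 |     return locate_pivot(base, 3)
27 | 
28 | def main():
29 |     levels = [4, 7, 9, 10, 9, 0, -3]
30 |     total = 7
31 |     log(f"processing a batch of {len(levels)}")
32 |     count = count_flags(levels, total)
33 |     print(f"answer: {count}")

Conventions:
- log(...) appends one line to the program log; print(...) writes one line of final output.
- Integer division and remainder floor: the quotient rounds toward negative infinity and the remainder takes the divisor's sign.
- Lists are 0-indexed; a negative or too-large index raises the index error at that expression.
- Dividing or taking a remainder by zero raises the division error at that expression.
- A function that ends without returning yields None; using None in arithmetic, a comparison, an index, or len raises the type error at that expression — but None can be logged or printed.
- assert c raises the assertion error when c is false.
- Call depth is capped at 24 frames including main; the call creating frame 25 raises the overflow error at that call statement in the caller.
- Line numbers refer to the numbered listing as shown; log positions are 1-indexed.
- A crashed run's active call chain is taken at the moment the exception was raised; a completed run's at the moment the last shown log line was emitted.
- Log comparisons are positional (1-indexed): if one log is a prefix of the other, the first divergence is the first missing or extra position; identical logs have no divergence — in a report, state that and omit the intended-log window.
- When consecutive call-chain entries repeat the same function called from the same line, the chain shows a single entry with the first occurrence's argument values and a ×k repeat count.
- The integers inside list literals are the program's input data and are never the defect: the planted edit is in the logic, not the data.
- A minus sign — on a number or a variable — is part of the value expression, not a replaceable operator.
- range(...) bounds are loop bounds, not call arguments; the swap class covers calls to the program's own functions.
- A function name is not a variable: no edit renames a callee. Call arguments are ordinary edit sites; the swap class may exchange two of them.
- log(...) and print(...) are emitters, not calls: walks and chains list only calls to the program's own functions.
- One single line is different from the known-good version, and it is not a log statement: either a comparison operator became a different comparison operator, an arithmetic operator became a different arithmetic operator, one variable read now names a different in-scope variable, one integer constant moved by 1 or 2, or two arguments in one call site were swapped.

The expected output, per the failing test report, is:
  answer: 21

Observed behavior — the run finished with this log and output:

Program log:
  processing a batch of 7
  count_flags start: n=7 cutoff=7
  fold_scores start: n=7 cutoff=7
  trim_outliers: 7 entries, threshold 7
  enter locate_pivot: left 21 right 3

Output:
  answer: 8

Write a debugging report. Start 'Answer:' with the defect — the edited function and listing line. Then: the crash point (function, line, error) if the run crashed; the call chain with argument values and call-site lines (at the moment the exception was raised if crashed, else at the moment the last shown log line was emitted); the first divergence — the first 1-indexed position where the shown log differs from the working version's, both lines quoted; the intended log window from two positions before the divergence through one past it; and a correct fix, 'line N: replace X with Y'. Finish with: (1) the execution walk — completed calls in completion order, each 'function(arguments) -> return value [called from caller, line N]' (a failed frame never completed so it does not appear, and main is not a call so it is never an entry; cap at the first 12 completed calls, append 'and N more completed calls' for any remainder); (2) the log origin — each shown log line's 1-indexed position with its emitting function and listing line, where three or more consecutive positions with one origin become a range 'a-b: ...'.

Answer: the defect is in locate_pivot at line 16.
Key observation: The logs agree in full; only the final output differs.
Call chain: main -> count_flags([4, 7, 9, 10, 9, 0, -3], 7) (called at line 32) -> locate_pivot(21, 3) (called at line 26).
First divergence: none (the log streams are identical).
Execution walk:
  trim_outliers([4, 7, 9, 10, 9, 0, -3], 7) -> 1  [called from fold_scores, line 9]
  fold_scores([4, 7, 9, 10, 9, 0, -3], 7) -> 21  [called from count_flags, line 24]
  locate_pivot(21, 3) -> 8  [called from count_flags, line 26]
  count_flags([4, 7, 9, 10, 9, 0, -3], 7) -> 8  [called from main, line 32]
Log line origins:
  1 — main, line 31
  2 — count_flags, line 23
  3 — fold_scores, line 8
  4 — trim_outliers, line 2
  5 — locate_pivot, line 14
A correct fix: line 16: replace `!=` with `<`.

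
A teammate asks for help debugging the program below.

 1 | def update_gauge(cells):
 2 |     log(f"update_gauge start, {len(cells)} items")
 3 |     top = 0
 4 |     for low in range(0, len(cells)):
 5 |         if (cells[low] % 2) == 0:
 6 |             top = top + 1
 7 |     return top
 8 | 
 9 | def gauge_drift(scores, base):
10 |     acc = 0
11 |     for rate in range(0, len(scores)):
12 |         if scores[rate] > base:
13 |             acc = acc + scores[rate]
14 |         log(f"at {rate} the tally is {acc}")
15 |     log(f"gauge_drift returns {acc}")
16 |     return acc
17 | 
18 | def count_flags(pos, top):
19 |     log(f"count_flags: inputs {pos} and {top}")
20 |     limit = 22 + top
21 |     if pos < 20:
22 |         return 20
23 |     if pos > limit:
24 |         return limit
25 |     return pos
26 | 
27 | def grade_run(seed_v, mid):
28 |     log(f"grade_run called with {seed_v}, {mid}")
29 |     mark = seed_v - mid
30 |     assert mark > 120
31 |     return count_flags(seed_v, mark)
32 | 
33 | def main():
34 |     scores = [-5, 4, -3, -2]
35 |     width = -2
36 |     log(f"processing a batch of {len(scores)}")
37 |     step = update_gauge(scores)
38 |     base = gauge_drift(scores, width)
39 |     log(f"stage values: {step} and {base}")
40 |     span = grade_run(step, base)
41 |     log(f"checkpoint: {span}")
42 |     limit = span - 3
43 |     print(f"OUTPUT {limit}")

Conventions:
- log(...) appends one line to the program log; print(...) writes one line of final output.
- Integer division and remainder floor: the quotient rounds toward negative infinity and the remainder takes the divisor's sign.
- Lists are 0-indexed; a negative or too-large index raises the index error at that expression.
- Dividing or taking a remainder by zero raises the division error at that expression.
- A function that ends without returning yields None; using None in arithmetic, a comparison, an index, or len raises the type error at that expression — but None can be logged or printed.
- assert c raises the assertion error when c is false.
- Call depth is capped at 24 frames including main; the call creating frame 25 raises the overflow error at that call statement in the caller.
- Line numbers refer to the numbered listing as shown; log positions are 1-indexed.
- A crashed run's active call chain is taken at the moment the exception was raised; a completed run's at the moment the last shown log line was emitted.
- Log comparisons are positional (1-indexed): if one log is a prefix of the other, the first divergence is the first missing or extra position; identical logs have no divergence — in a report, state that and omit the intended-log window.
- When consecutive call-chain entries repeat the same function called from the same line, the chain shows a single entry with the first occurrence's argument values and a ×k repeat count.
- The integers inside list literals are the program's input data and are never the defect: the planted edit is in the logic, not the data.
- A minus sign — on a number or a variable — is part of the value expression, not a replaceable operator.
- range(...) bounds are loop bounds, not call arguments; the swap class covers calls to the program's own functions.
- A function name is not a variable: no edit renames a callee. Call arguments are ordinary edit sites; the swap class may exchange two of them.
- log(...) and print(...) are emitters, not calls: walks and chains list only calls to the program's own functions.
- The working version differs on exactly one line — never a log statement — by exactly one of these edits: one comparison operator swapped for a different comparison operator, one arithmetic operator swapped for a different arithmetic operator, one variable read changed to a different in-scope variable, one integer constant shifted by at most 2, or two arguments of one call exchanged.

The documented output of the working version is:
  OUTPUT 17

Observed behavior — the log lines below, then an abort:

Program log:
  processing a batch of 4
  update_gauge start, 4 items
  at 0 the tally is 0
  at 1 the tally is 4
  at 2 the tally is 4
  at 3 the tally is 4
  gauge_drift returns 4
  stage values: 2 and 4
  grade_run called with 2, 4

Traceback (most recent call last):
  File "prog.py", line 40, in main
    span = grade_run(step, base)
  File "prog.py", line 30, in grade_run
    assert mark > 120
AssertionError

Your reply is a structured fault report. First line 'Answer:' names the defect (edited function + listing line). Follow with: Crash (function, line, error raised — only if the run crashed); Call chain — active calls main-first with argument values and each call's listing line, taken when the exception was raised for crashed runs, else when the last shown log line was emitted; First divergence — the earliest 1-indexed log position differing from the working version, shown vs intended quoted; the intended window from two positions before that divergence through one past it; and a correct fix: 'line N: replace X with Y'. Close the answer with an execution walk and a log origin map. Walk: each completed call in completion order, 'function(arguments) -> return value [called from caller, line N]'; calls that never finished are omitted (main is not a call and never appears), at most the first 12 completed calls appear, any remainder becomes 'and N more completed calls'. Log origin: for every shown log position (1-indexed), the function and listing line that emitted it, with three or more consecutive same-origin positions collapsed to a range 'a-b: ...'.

Answer: the defect is in grade_run at line 30.
Key fact: Only 9 log lines were emitted before the run died; the intended continuation was 'count_flags: inputs 2 and -2'.
Crash: grade_run, line 30, AssertionError.
Call chain: main -> grade_run(2, 4) (called at line 40).
First divergence: position 10 (shown log ended at 9 lines; the working version continues: 'count_flags: inputs 2 and -2').
Intended log window:
  8: stage values: 2 and 4
  9: grade_run called with 2, 4
  10: count_flags: inputs 2 and -2
  11: checkpoint: 20
Execution walk:
  update_gauge([-5, 4, -3, -2]) -> 2  [called from main, line 37]
  gauge_drift([-5, 4, -3, -2], -2) -> 4  [called from main, line 38]
Log origin:
  1 — main, line 36
  2 — update_gauge, line 2
  3-6 — gauge_drift, line 14
  7 — gauge_drift, line 15
  8 — main, line 39
  9 — grade_run, line 28
A correct fix: line 30: replace `>` with `<=`.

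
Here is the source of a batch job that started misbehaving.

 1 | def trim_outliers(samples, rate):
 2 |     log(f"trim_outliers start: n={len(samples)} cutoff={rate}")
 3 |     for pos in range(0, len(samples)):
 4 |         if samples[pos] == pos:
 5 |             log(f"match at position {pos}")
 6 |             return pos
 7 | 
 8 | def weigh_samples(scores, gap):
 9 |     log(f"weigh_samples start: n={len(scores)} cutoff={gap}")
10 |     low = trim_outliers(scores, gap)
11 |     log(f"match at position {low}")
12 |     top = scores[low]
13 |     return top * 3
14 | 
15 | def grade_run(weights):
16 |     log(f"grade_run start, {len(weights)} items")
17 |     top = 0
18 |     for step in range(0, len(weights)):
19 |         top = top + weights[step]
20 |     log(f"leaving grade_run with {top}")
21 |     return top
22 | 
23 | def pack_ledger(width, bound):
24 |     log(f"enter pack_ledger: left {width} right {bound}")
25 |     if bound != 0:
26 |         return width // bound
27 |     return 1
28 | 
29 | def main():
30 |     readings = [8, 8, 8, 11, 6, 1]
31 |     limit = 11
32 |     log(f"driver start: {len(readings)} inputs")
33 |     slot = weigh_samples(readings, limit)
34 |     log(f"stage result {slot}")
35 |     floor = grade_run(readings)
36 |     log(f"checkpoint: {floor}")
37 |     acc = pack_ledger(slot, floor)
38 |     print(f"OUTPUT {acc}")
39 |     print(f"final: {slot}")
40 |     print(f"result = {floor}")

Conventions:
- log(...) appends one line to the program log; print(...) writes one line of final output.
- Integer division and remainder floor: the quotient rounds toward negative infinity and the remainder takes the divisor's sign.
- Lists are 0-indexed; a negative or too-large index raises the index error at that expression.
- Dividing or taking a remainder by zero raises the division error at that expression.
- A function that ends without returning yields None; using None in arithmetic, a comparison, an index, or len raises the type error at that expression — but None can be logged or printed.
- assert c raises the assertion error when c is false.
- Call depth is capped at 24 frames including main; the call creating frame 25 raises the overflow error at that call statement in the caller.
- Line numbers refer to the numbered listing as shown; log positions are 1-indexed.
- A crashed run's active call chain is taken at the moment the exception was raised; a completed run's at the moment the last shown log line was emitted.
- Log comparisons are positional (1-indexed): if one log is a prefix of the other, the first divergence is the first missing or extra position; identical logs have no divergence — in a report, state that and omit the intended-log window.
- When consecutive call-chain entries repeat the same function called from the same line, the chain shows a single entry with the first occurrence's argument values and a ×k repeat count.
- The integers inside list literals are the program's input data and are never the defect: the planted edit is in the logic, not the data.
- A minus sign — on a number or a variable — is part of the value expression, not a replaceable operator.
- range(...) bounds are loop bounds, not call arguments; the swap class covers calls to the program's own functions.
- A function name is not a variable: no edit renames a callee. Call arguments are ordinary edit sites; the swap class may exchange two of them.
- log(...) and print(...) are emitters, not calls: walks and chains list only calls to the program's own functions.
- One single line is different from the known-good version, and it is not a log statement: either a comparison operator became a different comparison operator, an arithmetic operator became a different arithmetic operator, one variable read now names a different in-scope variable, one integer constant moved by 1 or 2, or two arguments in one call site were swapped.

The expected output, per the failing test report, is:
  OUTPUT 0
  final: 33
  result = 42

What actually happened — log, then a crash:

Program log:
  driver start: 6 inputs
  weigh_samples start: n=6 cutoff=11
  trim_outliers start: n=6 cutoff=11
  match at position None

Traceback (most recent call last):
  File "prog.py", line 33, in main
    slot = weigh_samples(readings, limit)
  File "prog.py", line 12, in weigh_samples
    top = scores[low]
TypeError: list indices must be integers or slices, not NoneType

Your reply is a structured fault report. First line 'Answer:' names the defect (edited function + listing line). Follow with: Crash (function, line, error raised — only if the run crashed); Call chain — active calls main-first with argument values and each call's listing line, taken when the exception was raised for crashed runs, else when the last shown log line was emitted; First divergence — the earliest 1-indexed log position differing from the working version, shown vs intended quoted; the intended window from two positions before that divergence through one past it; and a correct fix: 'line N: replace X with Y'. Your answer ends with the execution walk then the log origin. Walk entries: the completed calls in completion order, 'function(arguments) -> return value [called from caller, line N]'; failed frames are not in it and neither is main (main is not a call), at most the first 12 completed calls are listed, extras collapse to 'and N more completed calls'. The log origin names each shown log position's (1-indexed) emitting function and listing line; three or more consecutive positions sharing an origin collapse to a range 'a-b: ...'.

Answer: the defect is in trim_outliers at line 4.
Key observation: Everything matches until log position 4, which reads 'match at position None' in place of 'match at position 3'.
Crash: weigh_samples, line 12, TypeError.
Call chain: main -> weigh_samples([8, 8, 8, 11, 6, 1], 11) (called at line 33).
First divergence: position 4; shown 'match at position None' vs intended 'match at position 3'.
Intended log window:
  2: weigh_samples start: n=6 cutoff=11
  3: trim_outliers start: n=6 cutoff=11
  4: match at position 3
  5: match at position 3
Execution walk:
  trim_outliers([8, 8, 8, 11, 6, 1], 11) -> None  [called from weigh_samples, line 10]
Log origin:
  1: logged in main at line 32
  2: logged in weigh_samples at line 9
  3: logged in trim_outliers at line 2
  4: logged in weigh_samples at line 11
A correct fix: line 4: replace `samples[pos] == pos` with `samples[pos] == rate`.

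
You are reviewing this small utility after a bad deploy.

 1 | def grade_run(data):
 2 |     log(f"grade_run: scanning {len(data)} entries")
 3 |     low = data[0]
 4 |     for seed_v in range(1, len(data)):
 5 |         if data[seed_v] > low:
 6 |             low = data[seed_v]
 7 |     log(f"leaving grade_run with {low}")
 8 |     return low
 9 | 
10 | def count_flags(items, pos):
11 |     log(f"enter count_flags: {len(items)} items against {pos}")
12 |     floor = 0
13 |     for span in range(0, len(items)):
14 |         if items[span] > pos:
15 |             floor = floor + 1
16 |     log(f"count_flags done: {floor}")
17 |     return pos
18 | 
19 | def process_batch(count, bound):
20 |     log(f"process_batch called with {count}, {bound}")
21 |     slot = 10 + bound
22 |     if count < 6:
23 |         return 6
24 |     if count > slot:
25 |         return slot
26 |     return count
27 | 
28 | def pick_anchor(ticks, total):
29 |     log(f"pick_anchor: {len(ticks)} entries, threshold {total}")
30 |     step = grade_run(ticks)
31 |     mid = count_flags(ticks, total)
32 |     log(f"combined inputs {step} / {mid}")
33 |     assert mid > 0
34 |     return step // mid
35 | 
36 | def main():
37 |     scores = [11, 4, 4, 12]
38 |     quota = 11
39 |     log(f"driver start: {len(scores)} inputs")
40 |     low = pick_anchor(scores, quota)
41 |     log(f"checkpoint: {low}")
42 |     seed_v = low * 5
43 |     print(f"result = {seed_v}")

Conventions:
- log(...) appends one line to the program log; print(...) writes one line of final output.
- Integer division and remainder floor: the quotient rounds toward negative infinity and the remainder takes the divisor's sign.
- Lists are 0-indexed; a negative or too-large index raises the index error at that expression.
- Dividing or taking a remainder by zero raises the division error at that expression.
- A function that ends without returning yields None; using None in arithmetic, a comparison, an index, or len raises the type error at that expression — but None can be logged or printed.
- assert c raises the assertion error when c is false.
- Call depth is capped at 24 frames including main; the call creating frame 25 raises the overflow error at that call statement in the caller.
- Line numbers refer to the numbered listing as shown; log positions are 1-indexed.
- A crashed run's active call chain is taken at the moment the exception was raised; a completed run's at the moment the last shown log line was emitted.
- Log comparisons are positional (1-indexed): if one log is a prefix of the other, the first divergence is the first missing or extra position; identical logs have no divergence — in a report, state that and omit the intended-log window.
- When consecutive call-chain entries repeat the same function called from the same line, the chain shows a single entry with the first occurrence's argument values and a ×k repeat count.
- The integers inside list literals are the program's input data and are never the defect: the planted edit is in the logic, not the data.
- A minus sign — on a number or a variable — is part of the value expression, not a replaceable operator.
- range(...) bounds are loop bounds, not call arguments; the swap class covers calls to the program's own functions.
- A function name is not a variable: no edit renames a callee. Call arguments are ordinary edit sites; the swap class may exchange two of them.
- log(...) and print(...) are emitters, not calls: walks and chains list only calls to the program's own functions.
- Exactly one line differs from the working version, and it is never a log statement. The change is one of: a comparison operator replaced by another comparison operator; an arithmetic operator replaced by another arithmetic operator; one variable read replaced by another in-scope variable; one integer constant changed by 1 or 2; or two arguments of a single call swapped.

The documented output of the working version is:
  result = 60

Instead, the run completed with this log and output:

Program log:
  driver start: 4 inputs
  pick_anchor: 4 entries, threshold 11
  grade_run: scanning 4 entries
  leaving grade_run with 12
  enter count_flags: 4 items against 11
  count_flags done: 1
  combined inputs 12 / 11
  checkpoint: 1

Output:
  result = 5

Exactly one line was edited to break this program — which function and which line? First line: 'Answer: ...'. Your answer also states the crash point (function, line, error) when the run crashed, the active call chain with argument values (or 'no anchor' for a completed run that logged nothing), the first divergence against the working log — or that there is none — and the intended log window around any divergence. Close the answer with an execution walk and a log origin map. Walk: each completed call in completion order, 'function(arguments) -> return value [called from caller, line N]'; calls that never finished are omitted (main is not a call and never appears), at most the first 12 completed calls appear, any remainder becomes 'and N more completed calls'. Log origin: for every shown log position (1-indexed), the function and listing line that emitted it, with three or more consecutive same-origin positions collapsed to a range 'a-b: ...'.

Answer: the defect is in count_flags at line 17.
The tell: The earliest visible damage is log position 7 — 'combined inputs 12 / 11' rather than the intended 'combined inputs 12 / 1'.
Call chain: main.
First divergence: position 7 — the shown line 'combined inputs 12 / 11' should read 'combined inputs 12 / 1'.
Intended log window:
  5: enter count_flags: 4 items against 11
  6: count_flags done: 1
  7: combined inputs 12 / 1
  8: checkpoint: 12
Execution walk:
  grade_run([11, 4, 4, 12]) -> 12  [called from pick_anchor, line 30]
  count_flags([11, 4, 4, 12], 11) -> 11  [called from pick_anchor, line 31]
  pick_anchor([11, 4, 4, 12], 11) -> 1  [called from main, line 40]
Origin of each log line:
  1: from main, line 39
  2: from pick_anchor, line 29
  3: from grade_run, line 2
  4: from grade_run, line 7
  5: from count_flags, line 11
  6: from count_flags, line 16
  7: from pick_anchor, line 32
  8: from main, line 41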